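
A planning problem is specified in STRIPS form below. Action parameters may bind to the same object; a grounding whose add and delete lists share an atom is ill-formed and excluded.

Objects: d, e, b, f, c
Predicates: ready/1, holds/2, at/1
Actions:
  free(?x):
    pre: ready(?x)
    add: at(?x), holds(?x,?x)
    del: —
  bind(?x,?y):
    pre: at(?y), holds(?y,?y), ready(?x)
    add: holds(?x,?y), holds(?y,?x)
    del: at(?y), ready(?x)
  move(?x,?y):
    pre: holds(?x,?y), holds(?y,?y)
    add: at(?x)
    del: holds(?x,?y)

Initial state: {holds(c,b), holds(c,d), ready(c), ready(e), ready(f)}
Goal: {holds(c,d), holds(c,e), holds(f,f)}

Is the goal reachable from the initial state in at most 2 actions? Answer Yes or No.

1. free(e)  →  {at(e), holds(c,b), holds(c,d), holds(e,e), ready(c), ready(e), ready(f)}
2. free(f)  →  {at(e), at(f), holds(c,b), holds(c,d), holds(e,e), holds(f,f), ready(c), ready(e), ready(f)}
3. bind(c,e)  →  {at(f), holds(c,b), holds(c,d), holds(c,e), holds(e,c), holds(e,e), holds(f,f), ready(e), ready(f)}
optimal plan length = 3; 3 > 2

No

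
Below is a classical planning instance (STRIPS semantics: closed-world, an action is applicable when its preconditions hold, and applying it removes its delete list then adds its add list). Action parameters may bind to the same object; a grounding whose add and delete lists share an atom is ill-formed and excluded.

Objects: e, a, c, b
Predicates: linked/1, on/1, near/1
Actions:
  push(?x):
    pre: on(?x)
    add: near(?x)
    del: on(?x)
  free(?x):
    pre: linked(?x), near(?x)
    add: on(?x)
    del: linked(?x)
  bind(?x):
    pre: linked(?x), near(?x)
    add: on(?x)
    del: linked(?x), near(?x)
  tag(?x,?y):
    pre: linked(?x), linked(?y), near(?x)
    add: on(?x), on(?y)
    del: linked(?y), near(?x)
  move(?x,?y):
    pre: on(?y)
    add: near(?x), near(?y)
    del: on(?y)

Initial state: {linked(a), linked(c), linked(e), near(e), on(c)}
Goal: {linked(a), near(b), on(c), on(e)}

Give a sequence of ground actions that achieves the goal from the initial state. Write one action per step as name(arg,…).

move(b,c); tag(e,c)

1. move(b,c)  →  {linked(a), linked(c), linked(e), near(b), near(c), near(e)}
2. tag(e,c)  →  {linked(a), linked(e), near(b), near(c), on(c), on(e)}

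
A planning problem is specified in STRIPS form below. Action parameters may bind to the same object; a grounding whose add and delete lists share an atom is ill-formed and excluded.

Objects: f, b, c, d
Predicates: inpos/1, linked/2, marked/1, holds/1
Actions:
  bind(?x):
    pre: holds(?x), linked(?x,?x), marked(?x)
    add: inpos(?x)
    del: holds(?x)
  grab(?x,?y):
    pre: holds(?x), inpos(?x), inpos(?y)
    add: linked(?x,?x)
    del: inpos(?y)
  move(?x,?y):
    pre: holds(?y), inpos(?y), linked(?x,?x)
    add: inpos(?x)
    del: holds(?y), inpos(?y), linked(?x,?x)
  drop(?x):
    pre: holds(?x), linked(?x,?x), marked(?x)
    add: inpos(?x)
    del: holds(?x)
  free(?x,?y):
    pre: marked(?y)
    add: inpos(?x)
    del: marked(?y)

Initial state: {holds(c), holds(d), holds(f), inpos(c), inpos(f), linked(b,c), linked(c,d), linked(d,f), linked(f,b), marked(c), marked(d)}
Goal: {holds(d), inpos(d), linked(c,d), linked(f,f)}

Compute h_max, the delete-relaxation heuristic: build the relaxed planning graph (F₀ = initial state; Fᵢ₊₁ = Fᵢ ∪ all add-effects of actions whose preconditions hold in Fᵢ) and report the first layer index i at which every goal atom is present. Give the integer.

F0 = init (11 atoms)
F1 = F0 ∪ {inpos(b), inpos(d), linked(c,c), linked(f,f)}  (15 atoms)
goal ⊆ F1  ⇒  h_max = 1

1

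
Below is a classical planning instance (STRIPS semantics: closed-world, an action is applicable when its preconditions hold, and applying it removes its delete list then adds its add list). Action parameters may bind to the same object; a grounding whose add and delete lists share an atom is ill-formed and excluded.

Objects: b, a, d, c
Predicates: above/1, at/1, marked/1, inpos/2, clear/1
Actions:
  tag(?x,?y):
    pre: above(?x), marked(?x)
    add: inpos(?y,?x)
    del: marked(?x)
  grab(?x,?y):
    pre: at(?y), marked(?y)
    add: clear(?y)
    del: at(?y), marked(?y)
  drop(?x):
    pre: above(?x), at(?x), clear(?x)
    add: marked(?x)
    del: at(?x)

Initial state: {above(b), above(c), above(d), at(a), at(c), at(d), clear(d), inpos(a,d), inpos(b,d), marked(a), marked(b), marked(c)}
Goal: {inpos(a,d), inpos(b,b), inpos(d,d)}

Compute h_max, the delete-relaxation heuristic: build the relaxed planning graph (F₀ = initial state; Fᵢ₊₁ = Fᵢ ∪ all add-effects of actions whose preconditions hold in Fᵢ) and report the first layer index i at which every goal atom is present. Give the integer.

F0 = init (12 atoms)
F1 = F0 ∪ {clear(a), clear(c), inpos(a,b), inpos(a,c), inpos(b,b), inpos(b,c), inpos(c,b), inpos(c,c), inpos(d,b), inpos(d,c), marked(d)}  (23 atoms)
F2 = F1 ∪ {inpos(c,d), inpos(d,d)}  (25 atoms)
goal ⊆ F2  ⇒  h_max = 2

2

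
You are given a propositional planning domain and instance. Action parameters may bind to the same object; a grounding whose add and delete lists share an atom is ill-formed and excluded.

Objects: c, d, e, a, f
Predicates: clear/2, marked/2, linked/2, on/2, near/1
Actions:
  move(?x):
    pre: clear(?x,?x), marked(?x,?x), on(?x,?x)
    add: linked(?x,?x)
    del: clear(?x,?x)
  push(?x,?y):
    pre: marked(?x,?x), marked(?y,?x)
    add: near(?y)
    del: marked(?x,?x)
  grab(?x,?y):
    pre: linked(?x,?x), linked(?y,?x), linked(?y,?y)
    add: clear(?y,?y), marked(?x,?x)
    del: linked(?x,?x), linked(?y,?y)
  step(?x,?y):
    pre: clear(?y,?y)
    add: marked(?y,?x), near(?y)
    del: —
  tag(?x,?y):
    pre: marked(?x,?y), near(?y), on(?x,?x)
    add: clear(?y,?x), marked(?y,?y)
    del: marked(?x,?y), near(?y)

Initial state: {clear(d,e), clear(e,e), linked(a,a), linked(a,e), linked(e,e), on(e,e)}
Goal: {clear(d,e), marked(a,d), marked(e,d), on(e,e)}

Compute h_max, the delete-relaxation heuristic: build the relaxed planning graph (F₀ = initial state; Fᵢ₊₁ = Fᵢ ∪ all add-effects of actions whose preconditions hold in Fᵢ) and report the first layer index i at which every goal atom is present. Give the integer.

F0 = init (6 atoms)
F1 = F0 ∪ {clear(a,a), marked(a,a), marked(e,a), marked(e,c), marked(e,d), marked(e,e), marked(e,f), near(e)}  (14 atoms)
F2 = F1 ∪ {marked(a,c), marked(a,d), marked(a,e), marked(a,f), near(a)}  (19 atoms)
goal ⊆ F2  ⇒  h_max = 2

2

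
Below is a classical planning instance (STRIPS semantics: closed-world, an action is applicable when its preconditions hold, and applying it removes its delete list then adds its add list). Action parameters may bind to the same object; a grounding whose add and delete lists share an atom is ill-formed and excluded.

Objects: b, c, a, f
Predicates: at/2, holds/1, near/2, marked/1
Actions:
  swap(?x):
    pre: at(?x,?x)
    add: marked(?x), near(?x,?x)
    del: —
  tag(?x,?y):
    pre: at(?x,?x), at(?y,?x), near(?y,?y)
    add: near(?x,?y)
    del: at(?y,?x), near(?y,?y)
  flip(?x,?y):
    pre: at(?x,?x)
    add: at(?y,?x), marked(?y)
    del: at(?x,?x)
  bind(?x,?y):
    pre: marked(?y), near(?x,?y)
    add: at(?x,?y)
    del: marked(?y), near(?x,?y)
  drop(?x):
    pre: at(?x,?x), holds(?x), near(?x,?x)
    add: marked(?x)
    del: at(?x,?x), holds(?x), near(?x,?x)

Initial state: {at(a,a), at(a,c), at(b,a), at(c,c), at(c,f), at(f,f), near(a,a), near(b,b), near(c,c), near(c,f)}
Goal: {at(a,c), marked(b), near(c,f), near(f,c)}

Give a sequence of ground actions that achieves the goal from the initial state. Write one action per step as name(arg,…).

1. tag(f,c)  →  {at(a,a), at(a,c), at(b,a), at(c,c), at(f,f), near(a,a), near(b,b), near(c,f), near(f,c)}
2. flip(c,b)  →  {at(a,a), at(a,c), at(b,a), at(b,c), at(f,f), marked(b), near(a,a), near(b,b), near(c,f), near(f,c)}

tag(f,c); flip(c,b)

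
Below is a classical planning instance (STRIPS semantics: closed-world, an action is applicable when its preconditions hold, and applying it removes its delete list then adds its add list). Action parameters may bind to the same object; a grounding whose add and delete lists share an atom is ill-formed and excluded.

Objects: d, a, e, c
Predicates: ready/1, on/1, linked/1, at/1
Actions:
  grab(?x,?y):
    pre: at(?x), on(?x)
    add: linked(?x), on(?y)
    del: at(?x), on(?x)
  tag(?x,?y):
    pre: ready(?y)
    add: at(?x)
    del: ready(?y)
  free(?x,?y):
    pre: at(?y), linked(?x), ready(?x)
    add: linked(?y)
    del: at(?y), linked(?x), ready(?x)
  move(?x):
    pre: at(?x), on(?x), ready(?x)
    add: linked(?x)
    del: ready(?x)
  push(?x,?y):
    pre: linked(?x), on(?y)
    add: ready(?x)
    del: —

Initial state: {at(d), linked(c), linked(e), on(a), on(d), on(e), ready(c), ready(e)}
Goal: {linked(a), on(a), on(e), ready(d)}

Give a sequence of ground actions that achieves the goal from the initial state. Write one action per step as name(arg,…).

1. grab(d,a)  →  {linked(c), linked(d), linked(e), on(a), on(e), ready(c), ready(e)}
2. tag(a,e)  →  {at(a), linked(c), linked(d), linked(e), on(a), on(e), ready(c)}
3. free(c,a)  →  {linked(a), linked(d), linked(e), on(a), on(e)}
4. push(d,a)  →  {linked(a), linked(d), linked(e), on(a), on(e), ready(d)}

grab(d,a); tag(a,e); free(c,a); push(d,a)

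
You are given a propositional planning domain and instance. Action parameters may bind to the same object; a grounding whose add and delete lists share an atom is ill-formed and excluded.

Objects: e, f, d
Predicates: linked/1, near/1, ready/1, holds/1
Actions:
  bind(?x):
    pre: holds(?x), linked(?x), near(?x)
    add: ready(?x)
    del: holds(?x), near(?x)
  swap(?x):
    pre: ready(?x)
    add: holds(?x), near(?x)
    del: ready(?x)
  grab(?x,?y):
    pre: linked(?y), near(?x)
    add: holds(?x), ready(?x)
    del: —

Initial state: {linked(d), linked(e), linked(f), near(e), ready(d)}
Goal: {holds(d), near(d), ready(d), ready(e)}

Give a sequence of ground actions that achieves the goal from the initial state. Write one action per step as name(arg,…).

swap(d); grab(e,e); grab(d,e)

1. swap(d)  →  {holds(d), linked(d), linked(e), linked(f), near(d), near(e)}
2. grab(e,e)  →  {holds(d), holds(e), linked(d), linked(e), linked(f), near(d), near(e), ready(e)}
3. grab(d,e)  →  {holds(d), holds(e), linked(d), linked(e), linked(f), near(d), near(e), ready(d), ready(e)}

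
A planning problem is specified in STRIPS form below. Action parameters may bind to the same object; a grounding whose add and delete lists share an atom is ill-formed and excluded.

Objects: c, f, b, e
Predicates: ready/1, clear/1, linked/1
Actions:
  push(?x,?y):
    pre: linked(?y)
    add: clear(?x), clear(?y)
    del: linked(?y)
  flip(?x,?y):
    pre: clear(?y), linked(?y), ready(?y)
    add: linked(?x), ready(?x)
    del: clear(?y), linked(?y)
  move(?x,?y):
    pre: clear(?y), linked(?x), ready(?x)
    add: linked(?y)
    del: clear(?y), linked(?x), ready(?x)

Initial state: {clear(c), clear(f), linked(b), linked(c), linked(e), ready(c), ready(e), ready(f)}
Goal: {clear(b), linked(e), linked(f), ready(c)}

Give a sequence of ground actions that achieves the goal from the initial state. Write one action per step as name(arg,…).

1. push(c,b)  →  {clear(b), clear(c), clear(f), linked(c), linked(e), ready(c), ready(e), ready(f)}
2. flip(f,c)  →  {clear(b), clear(f), linked(e), linked(f), ready(c), ready(e), ready(f)}

push(c,b); flip(f,c)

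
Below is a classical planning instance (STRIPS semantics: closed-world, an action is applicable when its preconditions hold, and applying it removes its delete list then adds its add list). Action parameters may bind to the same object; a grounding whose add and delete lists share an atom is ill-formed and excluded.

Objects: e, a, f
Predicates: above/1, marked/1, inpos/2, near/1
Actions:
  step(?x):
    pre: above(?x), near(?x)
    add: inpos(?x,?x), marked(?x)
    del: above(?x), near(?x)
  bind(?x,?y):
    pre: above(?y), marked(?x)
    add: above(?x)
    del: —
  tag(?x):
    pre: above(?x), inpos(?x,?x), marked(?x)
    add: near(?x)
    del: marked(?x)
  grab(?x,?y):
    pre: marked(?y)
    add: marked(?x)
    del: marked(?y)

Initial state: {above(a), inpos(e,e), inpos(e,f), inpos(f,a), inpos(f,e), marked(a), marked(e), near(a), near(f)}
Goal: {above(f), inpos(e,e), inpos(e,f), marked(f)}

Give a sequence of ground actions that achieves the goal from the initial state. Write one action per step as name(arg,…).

1. grab(f,e)  →  {above(a), inpos(e,e), inpos(e,f), inpos(f,a), inpos(f,e), marked(a), marked(f), near(a), near(f)}
2. bind(f,a)  →  {above(a), above(f), inpos(e,e), inpos(e,f), inpos(f,a), inpos(f,e), marked(a), marked(f), near(a), near(f)}

grab(f,e); bind(f,a)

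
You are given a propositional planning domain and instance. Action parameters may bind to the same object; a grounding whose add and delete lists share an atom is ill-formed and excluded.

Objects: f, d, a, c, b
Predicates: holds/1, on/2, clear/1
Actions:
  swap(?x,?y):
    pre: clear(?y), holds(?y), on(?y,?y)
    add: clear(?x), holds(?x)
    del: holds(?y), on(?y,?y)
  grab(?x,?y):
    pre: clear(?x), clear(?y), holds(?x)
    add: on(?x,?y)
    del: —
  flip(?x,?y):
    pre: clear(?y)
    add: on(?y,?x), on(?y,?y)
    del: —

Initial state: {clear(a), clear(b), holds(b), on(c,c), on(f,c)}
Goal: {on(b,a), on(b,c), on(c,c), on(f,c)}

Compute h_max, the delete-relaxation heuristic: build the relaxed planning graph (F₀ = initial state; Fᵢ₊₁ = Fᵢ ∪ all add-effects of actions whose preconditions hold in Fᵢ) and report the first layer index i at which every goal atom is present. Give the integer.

1

F0 = init (5 atoms)
F1 = F0 ∪ {on(a,a), on(a,b), on(a,c), on(a,d), on(a,f), on(b,a), on(b,b), on(b,c), on(b,d), on(b,f)}  (15 atoms)
goal ⊆ F1  ⇒  h_max = 1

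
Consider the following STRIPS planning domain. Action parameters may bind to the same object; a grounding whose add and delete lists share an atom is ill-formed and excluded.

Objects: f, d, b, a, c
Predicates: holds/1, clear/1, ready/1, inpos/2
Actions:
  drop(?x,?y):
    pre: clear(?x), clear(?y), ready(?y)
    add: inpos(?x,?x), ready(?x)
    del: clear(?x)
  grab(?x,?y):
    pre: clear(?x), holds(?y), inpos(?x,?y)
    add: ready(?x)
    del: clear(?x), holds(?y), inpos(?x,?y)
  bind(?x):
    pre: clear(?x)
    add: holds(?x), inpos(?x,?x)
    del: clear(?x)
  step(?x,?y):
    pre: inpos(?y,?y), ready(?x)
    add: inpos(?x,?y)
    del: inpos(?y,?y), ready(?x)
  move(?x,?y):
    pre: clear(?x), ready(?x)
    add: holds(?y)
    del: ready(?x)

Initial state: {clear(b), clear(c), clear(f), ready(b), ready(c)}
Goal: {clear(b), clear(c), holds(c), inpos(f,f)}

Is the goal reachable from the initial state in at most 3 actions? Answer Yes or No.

1. drop(f,b)  →  {clear(b), clear(c), inpos(f,f), ready(b), ready(c), ready(f)}
2. move(b,c)  →  {clear(b), clear(c), holds(c), inpos(f,f), ready(c), ready(f)}
optimal plan length = 2; 2 ≤ 3

Yes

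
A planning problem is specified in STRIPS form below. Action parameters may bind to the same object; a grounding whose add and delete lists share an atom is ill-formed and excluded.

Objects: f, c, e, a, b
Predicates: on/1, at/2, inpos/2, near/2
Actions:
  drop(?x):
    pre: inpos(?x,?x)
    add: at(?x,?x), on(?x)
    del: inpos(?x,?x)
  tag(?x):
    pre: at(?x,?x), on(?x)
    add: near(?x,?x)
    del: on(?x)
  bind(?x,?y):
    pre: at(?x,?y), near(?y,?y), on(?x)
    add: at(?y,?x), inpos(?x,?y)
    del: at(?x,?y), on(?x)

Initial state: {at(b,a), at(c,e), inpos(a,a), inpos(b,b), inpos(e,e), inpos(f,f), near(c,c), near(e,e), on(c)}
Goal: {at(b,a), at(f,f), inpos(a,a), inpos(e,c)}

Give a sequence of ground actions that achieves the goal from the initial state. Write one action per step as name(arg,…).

drop(f); drop(e); bind(c,e); bind(e,c)

1. drop(f)  →  {at(b,a), at(c,e), at(f,f), inpos(a,a), inpos(b,b), inpos(e,e), near(c,c), near(e,e), on(c), on(f)}
2. drop(e)  →  {at(b,a), at(c,e), at(e,e), at(f,f), inpos(a,a), inpos(b,b), near(c,c), near(e,e), on(c), on(e), on(f)}
3. bind(c,e)  →  {at(b,a), at(e,c), at(e,e), at(f,f), inpos(a,a), inpos(b,b), inpos(c,e), near(c,c), near(e,e), on(e), on(f)}
4. bind(e,c)  →  {at(b,a), at(c,e), at(e,e), at(f,f), inpos(a,a), inpos(b,b), inpos(c,e), inpos(e,c), near(c,c), near(e,e), on(f)}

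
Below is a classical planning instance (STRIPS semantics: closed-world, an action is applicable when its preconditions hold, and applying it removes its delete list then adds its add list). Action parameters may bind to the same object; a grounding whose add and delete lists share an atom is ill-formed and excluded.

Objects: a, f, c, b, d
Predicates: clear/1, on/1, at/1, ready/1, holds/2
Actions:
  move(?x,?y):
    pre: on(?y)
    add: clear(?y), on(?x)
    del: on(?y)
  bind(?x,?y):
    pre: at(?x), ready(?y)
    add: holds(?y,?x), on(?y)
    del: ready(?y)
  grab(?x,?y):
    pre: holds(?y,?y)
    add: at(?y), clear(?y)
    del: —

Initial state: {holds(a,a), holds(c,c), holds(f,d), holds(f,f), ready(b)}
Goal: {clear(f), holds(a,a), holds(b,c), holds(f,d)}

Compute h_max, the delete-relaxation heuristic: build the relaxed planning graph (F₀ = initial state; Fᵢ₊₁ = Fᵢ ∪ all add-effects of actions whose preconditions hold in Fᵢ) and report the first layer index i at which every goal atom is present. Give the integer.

2

F0 = init (5 atoms)
F1 = F0 ∪ {at(a), at(c), at(f), clear(a), clear(c), clear(f)}  (11 atoms)
F2 = F1 ∪ {holds(b,a), holds(b,c), holds(b,f), on(b)}  (15 atoms)
goal ⊆ F2  ⇒  h_max = 2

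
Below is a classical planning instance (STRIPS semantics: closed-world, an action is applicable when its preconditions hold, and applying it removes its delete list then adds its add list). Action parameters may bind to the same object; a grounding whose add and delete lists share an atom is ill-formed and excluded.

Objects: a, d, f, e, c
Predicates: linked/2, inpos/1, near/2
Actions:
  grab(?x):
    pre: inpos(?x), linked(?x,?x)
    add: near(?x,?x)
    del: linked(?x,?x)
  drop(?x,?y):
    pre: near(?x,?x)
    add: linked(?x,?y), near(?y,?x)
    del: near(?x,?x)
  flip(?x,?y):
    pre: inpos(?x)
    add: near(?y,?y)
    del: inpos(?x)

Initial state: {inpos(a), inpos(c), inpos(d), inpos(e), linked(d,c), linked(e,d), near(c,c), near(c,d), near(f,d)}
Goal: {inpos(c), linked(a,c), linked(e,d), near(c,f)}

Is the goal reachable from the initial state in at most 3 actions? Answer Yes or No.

1. flip(a,a)  →  {inpos(c), inpos(d), inpos(e), linked(d,c), linked(e,d), near(a,a), near(c,c), near(c,d), near(f,d)}
2. drop(a,c)  →  {inpos(c), inpos(d), inpos(e), linked(a,c), linked(d,c), linked(e,d), near(c,a), near(c,c), near(c,d), near(f,d)}
3. flip(d,f)  →  {inpos(c), inpos(e), linked(a,c), linked(d,c), linked(e,d), near(c,a), near(c,c), near(c,d), near(f,d), near(f,f)}
4. drop(f,c)  →  {inpos(c), inpos(e), linked(a,c), linked(d,c), linked(e,d), linked(f,c), near(c,a), near(c,c), near(c,d), near(c,f), near(f,d)}
optimal plan length = 4; 4 > 3

No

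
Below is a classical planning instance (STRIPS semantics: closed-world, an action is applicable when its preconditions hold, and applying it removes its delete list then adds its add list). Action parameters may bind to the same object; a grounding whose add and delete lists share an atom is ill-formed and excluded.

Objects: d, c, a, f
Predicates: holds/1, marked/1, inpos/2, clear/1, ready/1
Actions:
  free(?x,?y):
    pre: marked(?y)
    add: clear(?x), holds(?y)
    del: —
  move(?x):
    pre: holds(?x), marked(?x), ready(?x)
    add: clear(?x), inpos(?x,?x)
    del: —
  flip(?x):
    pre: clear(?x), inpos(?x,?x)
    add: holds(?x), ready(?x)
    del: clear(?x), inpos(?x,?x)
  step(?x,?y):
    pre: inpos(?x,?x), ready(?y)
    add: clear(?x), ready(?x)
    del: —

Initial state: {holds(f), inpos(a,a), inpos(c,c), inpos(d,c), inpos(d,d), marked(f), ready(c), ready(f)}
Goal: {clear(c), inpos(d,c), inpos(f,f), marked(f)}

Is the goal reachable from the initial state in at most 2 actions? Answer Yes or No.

1. free(c,f)  →  {clear(c), holds(f), inpos(a,a), inpos(c,c), inpos(d,c), inpos(d,d), marked(f), ready(c), ready(f)}
2. move(f)  →  {clear(c), clear(f), holds(f), inpos(a,a), inpos(c,c), inpos(d,c), inpos(d,d), inpos(f,f), marked(f), ready(c), ready(f)}
optimal plan length = 2; 2 ≤ 2

Yes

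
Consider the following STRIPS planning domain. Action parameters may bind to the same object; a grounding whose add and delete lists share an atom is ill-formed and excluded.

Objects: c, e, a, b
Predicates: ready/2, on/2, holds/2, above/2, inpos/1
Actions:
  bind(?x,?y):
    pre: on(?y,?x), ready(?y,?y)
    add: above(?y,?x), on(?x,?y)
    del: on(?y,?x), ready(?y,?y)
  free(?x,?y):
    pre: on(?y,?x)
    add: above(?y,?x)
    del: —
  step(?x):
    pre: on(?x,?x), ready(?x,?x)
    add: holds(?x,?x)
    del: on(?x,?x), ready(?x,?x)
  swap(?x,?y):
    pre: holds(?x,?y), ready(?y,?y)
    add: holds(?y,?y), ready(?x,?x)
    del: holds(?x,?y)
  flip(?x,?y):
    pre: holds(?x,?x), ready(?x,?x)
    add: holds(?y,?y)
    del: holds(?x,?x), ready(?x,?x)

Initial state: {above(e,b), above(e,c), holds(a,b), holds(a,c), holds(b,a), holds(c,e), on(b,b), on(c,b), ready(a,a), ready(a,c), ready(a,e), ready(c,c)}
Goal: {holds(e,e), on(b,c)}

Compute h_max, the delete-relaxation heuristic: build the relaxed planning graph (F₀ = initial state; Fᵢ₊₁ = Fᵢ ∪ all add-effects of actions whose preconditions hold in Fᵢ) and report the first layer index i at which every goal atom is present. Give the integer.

F0 = init (12 atoms)
F1 = F0 ∪ {above(b,b), above(c,b), holds(a,a), holds(c,c), on(b,c), ready(b,b)}  (18 atoms)
F2 = F1 ∪ {above(b,c), holds(b,b), holds(e,e)}  (21 atoms)
goal ⊆ F2  ⇒  h_max = 2

2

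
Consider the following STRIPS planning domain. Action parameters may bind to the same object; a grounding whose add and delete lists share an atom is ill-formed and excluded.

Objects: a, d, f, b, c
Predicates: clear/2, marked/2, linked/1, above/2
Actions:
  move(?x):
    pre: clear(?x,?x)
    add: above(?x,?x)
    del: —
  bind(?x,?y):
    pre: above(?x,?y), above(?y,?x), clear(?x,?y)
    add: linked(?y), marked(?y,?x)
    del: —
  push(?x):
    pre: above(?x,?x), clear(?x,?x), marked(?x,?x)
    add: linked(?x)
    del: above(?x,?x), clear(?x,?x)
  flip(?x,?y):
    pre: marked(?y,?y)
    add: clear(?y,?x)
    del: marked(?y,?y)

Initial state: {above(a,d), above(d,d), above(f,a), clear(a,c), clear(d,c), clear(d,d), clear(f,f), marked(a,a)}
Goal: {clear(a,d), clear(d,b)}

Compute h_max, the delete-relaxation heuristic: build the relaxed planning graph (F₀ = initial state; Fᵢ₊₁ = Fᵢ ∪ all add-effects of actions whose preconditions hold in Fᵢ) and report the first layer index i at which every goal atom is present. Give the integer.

F0 = init (8 atoms)
F1 = F0 ∪ {above(f,f), clear(a,a), clear(a,b), clear(a,d), clear(a,f), linked(d), marked(d,d)}  (15 atoms)
F2 = F1 ∪ {above(a,a), clear(d,a), clear(d,b), clear(d,f), linked(f), marked(f,f)}  (21 atoms)
goal ⊆ F2  ⇒  h_max = 2

2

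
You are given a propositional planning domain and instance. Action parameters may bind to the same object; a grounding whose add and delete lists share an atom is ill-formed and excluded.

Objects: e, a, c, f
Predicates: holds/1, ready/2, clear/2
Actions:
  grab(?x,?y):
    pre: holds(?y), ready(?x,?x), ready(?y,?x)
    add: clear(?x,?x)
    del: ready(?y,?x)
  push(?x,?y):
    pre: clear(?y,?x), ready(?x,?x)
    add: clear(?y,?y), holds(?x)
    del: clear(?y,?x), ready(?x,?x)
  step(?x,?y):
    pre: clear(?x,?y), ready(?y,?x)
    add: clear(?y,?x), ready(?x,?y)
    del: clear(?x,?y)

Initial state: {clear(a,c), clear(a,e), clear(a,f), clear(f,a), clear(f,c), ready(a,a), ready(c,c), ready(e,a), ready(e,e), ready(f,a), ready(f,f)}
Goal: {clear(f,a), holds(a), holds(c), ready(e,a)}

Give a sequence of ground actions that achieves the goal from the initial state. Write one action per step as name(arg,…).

push(a,f); push(c,a); step(a,f)

1. push(a,f)  →  {clear(a,c), clear(a,e), clear(a,f), clear(f,c), clear(f,f), holds(a), ready(c,c), ready(e,a), ready(e,e), ready(f,a), ready(f,f)}
2. push(c,a)  →  {clear(a,a), clear(a,e), clear(a,f), clear(f,c), clear(f,f), holds(a), holds(c), ready(e,a), ready(e,e), ready(f,a), ready(f,f)}
3. step(a,f)  →  {clear(a,a), clear(a,e), clear(f,a), clear(f,c), clear(f,f), holds(a), holds(c), ready(a,f), ready(e,a), ready(e,e), ready(f,a), ready(f,f)}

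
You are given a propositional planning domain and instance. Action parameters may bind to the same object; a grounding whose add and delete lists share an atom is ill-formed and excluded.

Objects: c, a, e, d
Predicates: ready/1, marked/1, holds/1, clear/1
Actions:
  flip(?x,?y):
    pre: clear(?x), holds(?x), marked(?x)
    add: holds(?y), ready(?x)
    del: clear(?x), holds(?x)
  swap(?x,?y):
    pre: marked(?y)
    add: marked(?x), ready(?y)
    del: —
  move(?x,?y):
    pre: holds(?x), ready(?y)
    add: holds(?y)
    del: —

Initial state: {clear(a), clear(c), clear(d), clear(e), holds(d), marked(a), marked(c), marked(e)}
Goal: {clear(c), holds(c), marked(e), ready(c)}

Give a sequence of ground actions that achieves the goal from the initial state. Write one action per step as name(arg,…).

1. swap(c,c)  →  {clear(a), clear(c), clear(d), clear(e), holds(d), marked(a), marked(c), marked(e), ready(c)}
2. move(d,c)  →  {clear(a), clear(c), clear(d), clear(e), holds(c), holds(d), marked(a), marked(c), marked(e), ready(c)}

swap(c,c); move(d,c)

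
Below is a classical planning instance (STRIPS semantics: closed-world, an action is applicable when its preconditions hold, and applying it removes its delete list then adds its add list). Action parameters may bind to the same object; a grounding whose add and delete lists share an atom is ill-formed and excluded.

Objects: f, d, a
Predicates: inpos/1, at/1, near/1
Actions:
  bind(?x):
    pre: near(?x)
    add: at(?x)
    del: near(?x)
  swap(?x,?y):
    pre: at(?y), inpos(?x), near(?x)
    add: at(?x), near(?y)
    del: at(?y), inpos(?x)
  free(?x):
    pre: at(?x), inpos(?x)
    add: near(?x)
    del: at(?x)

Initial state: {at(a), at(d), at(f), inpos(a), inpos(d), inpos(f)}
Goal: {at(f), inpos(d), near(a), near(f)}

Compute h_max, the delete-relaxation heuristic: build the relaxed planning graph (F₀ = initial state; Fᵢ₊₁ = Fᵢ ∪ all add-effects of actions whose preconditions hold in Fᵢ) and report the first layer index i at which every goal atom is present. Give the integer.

1

F0 = init (6 atoms)
F1 = F0 ∪ {near(a), near(d), near(f)}  (9 atoms)
goal ⊆ F1  ⇒  h_max = 1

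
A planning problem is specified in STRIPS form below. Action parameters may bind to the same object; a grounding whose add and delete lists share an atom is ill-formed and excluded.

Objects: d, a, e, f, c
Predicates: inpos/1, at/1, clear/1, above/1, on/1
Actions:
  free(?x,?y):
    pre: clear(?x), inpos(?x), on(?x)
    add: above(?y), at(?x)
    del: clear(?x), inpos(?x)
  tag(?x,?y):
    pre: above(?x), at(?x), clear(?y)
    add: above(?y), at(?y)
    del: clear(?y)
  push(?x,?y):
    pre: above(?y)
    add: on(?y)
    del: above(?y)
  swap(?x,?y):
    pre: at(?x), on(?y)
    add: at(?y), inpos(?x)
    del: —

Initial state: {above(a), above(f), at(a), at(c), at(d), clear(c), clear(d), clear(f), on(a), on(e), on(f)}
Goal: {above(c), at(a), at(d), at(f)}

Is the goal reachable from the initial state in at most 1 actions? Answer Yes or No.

No

1. tag(a,f)  →  {above(a), above(f), at(a), at(c), at(d), at(f), clear(c), clear(d), on(a), on(e), on(f)}
2. tag(a,c)  →  {above(a), above(c), above(f), at(a), at(c), at(d), at(f), clear(d), on(a), on(e), on(f)}
optimal plan length = 2; 2 > 1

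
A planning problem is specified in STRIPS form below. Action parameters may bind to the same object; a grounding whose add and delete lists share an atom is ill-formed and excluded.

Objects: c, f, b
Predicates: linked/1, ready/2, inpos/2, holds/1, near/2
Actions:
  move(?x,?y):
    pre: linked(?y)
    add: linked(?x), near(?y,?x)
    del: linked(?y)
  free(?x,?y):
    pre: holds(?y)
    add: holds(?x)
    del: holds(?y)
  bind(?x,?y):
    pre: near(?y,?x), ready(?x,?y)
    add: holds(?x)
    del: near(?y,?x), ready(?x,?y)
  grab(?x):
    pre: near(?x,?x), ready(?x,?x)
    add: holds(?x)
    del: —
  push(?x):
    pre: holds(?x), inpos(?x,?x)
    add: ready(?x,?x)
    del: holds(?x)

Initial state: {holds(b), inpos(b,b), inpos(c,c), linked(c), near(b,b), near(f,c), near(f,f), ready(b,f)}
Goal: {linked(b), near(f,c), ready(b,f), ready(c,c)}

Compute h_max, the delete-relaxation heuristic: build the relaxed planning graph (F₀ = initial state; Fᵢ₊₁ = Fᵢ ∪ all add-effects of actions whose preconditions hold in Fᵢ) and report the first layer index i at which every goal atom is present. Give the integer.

2

F0 = init (8 atoms)
F1 = F0 ∪ {holds(c), holds(f), linked(b), linked(f), near(c,b), near(c,f), ready(b,b)}  (15 atoms)
F2 = F1 ∪ {near(b,c), near(b,f), near(f,b), ready(c,c)}  (19 atoms)
goal ⊆ F2  ⇒  h_max = 2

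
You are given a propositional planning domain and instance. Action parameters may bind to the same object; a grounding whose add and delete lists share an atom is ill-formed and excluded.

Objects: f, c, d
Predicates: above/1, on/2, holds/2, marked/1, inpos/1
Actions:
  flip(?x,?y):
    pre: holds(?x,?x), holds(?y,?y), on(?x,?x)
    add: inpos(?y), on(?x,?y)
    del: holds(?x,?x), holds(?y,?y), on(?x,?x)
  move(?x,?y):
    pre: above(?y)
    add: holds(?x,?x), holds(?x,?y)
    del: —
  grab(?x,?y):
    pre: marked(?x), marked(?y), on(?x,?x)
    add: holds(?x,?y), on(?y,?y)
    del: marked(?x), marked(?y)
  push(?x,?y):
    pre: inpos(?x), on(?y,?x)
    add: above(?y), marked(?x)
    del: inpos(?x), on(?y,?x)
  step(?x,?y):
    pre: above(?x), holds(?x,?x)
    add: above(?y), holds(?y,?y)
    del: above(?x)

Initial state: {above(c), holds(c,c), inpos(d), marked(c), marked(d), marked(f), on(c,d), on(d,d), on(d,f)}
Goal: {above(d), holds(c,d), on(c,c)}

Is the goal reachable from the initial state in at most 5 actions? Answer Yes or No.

Yes

1. grab(d,c)  →  {above(c), holds(c,c), holds(d,c), inpos(d), marked(f), on(c,c), on(c,d), on(d,d), on(d,f)}
2. push(d,d)  →  {above(c), above(d), holds(c,c), holds(d,c), marked(d), marked(f), on(c,c), on(c,d), on(d,f)}
3. move(c,d)  →  {above(c), above(d), holds(c,c), holds(c,d), holds(d,c), marked(d), marked(f), on(c,c), on(c,d), on(d,f)}
optimal plan length = 3; 3 ≤ 5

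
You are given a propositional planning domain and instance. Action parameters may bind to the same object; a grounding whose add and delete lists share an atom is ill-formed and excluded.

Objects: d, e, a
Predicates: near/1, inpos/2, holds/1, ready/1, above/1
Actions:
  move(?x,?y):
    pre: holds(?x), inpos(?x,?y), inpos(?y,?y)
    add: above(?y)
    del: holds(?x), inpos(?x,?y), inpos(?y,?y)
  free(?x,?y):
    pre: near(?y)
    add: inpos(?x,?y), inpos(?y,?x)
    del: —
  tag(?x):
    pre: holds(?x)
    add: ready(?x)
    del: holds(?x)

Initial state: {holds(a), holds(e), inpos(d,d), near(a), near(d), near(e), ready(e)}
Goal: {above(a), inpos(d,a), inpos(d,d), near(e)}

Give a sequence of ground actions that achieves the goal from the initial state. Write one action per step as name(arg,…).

1. free(d,a)  →  {holds(a), holds(e), inpos(a,d), inpos(d,a), inpos(d,d), near(a), near(d), near(e), ready(e)}
2. free(a,a)  →  {holds(a), holds(e), inpos(a,a), inpos(a,d), inpos(d,a), inpos(d,d), near(a), near(d), near(e), ready(e)}
3. move(a,a)  →  {above(a), holds(e), inpos(a,d), inpos(d,a), inpos(d,d), near(a), near(d), near(e), ready(e)}

free(d,a); free(a,a); move(a,a)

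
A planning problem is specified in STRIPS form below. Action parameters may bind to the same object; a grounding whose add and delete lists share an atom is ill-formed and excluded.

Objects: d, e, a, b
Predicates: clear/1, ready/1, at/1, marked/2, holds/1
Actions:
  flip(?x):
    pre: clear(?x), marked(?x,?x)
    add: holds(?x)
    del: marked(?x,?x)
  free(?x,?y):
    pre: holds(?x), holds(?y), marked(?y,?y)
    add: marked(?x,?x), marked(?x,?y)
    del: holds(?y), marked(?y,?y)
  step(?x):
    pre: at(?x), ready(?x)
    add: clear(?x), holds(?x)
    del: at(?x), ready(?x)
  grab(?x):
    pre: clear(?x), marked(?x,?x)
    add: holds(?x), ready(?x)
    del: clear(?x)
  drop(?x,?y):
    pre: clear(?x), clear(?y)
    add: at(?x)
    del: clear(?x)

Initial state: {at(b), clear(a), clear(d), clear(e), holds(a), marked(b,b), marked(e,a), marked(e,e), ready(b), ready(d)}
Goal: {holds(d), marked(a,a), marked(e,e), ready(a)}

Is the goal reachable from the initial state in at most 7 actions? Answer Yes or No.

1. step(b)  →  {clear(a), clear(b), clear(d), clear(e), holds(a), holds(b), marked(b,b), marked(e,a), marked(e,e), ready(d)}
2. free(a,b)  →  {clear(a), clear(b), clear(d), clear(e), holds(a), marked(a,a), marked(a,b), marked(e,a), marked(e,e), ready(d)}
3. grab(a)  →  {clear(b), clear(d), clear(e), holds(a), marked(a,a), marked(a,b), marked(e,a), marked(e,e), ready(a), ready(d)}
4. drop(d,d)  →  {at(d), clear(b), clear(e), holds(a), marked(a,a), marked(a,b), marked(e,a), marked(e,e), ready(a), ready(d)}
5. step(d)  →  {clear(b), clear(d), clear(e), holds(a), holds(d), marked(a,a), marked(a,b), marked(e,a), marked(e,e), ready(a)}
optimal plan length = 5; 5 ≤ 7

Yes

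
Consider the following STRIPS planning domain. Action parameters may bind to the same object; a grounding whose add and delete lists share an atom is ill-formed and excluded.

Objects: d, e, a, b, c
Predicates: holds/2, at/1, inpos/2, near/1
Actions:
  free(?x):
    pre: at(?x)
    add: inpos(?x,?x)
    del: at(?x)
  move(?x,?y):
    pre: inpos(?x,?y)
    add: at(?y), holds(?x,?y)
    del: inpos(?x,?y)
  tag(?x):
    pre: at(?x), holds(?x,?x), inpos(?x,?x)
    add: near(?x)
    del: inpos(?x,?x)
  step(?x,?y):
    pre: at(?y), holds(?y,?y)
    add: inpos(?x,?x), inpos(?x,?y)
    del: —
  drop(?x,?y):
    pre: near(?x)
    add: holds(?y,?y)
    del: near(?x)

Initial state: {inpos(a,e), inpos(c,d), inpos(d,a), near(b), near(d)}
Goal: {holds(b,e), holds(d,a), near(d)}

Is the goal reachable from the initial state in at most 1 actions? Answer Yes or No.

1. move(d,a)  →  {at(a), holds(d,a), inpos(a,e), inpos(c,d), near(b), near(d)}
2. move(a,e)  →  {at(a), at(e), holds(a,e), holds(d,a), inpos(c,d), near(b), near(d)}
3. drop(b,e)  →  {at(a), at(e), holds(a,e), holds(d,a), holds(e,e), inpos(c,d), near(d)}
4. step(b,e)  →  {at(a), at(e), holds(a,e), holds(d,a), holds(e,e), inpos(b,b), inpos(b,e), inpos(c,d), near(d)}
5. move(b,e)  →  {at(a), at(e), holds(a,e), holds(b,e), holds(d,a), holds(e,e), inpos(b,b), inpos(c,d), near(d)}
optimal plan length = 5; 5 > 1

No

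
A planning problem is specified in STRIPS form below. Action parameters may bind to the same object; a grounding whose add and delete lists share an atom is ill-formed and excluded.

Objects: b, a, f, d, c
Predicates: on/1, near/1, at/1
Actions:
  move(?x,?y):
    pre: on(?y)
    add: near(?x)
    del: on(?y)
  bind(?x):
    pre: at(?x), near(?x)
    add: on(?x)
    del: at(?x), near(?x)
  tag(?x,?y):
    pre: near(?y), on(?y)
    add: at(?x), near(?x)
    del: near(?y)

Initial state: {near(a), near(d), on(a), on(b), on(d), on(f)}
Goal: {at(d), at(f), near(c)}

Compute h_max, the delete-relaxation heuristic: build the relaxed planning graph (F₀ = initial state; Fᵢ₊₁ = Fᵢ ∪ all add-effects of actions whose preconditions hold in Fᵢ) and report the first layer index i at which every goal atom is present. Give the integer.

F0 = init (6 atoms)
F1 = F0 ∪ {at(a), at(b), at(c), at(d), at(f), near(b), near(c), near(f)}  (14 atoms)
goal ⊆ F1  ⇒  h_max = 1

1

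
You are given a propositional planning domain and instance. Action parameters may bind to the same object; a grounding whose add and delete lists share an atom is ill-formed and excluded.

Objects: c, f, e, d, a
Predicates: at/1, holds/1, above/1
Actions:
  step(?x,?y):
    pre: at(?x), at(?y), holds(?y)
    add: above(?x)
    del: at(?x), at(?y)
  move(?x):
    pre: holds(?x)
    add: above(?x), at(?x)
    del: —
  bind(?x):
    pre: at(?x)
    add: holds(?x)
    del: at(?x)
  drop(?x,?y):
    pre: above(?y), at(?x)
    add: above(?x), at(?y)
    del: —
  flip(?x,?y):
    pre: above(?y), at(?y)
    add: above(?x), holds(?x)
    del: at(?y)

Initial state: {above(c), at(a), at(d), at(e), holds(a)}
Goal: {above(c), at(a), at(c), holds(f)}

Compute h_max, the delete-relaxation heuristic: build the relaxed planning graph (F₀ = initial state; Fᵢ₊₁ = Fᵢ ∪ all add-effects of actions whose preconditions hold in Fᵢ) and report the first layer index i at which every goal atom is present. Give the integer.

2

F0 = init (5 atoms)
F1 = F0 ∪ {above(a), above(d), above(e), at(c), holds(d), holds(e)}  (11 atoms)
F2 = F1 ∪ {above(f), holds(c), holds(f)}  (14 atoms)
goal ⊆ F2  ⇒  h_max = 2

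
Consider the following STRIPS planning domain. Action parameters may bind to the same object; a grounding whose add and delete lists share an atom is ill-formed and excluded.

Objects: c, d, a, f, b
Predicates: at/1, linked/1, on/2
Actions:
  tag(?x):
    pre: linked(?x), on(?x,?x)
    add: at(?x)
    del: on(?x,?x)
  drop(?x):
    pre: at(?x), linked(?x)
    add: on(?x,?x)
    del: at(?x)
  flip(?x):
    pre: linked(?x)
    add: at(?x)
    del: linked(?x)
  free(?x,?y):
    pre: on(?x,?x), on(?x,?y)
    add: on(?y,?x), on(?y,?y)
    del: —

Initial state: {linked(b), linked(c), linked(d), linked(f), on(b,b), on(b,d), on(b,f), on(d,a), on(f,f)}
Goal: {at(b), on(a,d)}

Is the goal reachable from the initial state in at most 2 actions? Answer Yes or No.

1. flip(b)  →  {at(b), linked(c), linked(d), linked(f), on(b,b), on(b,d), on(b,f), on(d,a), on(f,f)}
2. free(b,d)  →  {at(b), linked(c), linked(d), linked(f), on(b,b), on(b,d), on(b,f), on(d,a), on(d,b), on(d,d), on(f,f)}
3. free(d,a)  →  {at(b), linked(c), linked(d), linked(f), on(a,a), on(a,d), on(b,b), on(b,d), on(b,f), on(d,a), on(d,b), on(d,d), on(f,f)}
optimal plan length = 3; 3 > 2

No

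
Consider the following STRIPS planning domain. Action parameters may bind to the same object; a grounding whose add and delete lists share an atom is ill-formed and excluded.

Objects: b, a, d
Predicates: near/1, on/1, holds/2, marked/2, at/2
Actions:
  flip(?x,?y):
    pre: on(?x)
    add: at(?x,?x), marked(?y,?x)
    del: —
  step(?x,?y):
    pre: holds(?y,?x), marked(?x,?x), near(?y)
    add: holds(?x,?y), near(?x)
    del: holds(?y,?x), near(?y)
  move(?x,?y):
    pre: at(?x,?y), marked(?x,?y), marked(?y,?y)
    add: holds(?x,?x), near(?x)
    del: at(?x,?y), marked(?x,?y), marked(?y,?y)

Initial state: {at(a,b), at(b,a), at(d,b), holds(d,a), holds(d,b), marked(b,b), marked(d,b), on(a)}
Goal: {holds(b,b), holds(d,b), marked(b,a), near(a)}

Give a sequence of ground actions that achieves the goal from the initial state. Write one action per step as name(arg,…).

flip(a,b); flip(a,a); move(b,a); flip(a,b); flip(a,a); move(a,a)

1. flip(a,b)  →  {at(a,a), at(a,b), at(b,a), at(d,b), holds(d,a), holds(d,b), marked(b,a), marked(b,b), marked(d,b), on(a)}
2. flip(a,a)  →  {at(a,a), at(a,b), at(b,a), at(d,b), holds(d,a), holds(d,b), marked(a,a), marked(b,a), marked(b,b), marked(d,b), on(a)}
3. move(b,a)  →  {at(a,a), at(a,b), at(d,b), holds(b,b), holds(d,a), holds(d,b), marked(b,b), marked(d,b), near(b), on(a)}
4. flip(a,b)  →  {at(a,a), at(a,b), at(d,b), holds(b,b), holds(d,a), holds(d,b), marked(b,a), marked(b,b), marked(d,b), near(b), on(a)}
5. flip(a,a)  →  {at(a,a), at(a,b), at(d,b), holds(b,b), holds(d,a), holds(d,b), marked(a,a), marked(b,a), marked(b,b), marked(d,b), near(b), on(a)}
6. move(a,a)  →  {at(a,b), at(d,b), holds(a,a), holds(b,b), holds(d,a), holds(d,b), marked(b,a), marked(b,b), marked(d,b), near(a), near(b), on(a)}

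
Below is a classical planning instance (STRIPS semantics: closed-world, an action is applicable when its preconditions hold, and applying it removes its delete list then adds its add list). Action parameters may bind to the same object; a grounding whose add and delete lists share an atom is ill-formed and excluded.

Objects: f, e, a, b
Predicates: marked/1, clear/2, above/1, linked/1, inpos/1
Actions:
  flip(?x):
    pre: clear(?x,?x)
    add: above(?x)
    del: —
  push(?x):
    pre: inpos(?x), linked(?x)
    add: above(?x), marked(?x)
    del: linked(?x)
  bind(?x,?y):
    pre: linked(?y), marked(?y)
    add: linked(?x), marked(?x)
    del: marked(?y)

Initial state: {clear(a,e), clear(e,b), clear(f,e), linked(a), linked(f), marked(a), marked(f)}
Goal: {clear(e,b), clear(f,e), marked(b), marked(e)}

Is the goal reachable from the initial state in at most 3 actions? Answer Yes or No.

Yes

1. bind(e,f)  →  {clear(a,e), clear(e,b), clear(f,e), linked(a), linked(e), linked(f), marked(a), marked(e)}
2. bind(b,a)  →  {clear(a,e), clear(e,b), clear(f,e), linked(a), linked(b), linked(e), linked(f), marked(b), marked(e)}
optimal plan length = 2; 2 ≤ 3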